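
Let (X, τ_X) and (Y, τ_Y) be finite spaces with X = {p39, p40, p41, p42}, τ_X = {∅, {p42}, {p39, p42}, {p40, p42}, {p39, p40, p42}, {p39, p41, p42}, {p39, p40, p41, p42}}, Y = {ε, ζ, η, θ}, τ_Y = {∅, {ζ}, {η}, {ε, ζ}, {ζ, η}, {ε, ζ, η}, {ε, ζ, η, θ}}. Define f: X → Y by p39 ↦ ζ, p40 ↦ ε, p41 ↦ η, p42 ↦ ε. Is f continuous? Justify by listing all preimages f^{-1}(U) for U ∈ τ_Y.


f is NOT continuous.

Compute f^{-1}(U) for each U ∈ τ_Y:
  U = ∅: f^{-1}(U) = ∅ ∈ τ_X ✓.
  U = {ζ}: f^{-1}(U) = {p39} ∉ τ_X ✗.
  U = {η}: f^{-1}(U) = {p41} ∉ τ_X ✗.
  U = {ε, ζ}: f^{-1}(U) = {p39, p40, p42} ∈ τ_X ✓.
  U = {ζ, η}: f^{-1}(U) = {p39, p41} ∉ τ_X ✗.
  U = {ε, ζ, η}: f^{-1}(U) = {p39, p40, p41, p42} ∈ τ_X ✓.
  U = {ε, ζ, η, θ}: f^{-1}(U) = {p39, p40, p41, p42} ∈ τ_X ✓.
Found U = {ζ} with f^{-1}(U) = {p39} not in τ_X. Therefore f is NOT continuous.


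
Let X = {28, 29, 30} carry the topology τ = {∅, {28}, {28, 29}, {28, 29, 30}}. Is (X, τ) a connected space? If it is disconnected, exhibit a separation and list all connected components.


(X, τ) is connected.

Find clopen sets (U ∈ τ with X ∖ U ∈ τ):
  U = ∅, X ∖ U = {28, 29, 30} — both open, so U is clopen.
  U = {28, 29, 30}, X ∖ U = ∅ — both open, so U is clopen.
Only trivial clopens (∅ and X) exist, so (X, τ) is connected.
Compute connected components by grouping points that agree on all clopens:
  component: {28, 29, 30}


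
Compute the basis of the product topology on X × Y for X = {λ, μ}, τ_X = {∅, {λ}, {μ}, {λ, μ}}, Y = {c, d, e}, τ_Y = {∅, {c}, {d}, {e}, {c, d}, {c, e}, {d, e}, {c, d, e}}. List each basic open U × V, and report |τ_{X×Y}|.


Basis B = {∅ × ∅, {λ} × {c}, {λ} × {d}, {λ} × {e}, {μ} × {c}, {μ} × {d}, {μ} × {e}, {λ} × {c, d}, {λ} × {c, e}, {λ, μ} × {c}, {λ} × {d, e}, {λ, μ} × {d}, {λ, μ} × {e}, {μ} × {c, d}, {μ} × {c, e}, {μ} × {d, e}, {λ} × {c, d, e}, {μ} × {c, d, e}, {λ, μ} × {c, d}, {λ, μ} × {c, e}, {λ, μ} × {d, e}, {λ, μ} × {c, d, e}}; |τ_{X×Y}| = 64.

Enumerate products U × V with U ∈ τ_X, V ∈ τ_Y (deduplicated):
  ∅ × ∅ = {} (∅)
  {λ} × {c} = {(λ,c)}
  {λ} × {d} = {(λ,d)}
  {λ} × {e} = {(λ,e)}
  {μ} × {c} = {(μ,c)}
  {μ} × {d} = {(μ,d)}
  {μ} × {e} = {(μ,e)}
  {λ} × {c, d} = {(λ,c), (λ,d)}
  {λ} × {c, e} = {(λ,c), (λ,e)}
  {λ, μ} × {c} = {(λ,c), (μ,c)}
  {λ} × {d, e} = {(λ,d), (λ,e)}
  {λ, μ} × {d} = {(λ,d), (μ,d)}
  {λ, μ} × {e} = {(λ,e), (μ,e)}
  {μ} × {c, d} = {(μ,c), (μ,d)}
  {μ} × {c, e} = {(μ,c), (μ,e)}
  {μ} × {d, e} = {(μ,d), (μ,e)}
  {λ} × {c, d, e} = {(λ,c), (λ,d), (λ,e)}
  {μ} × {c, d, e} = {(μ,c), (μ,d), (μ,e)}
  {λ, μ} × {c, d} = {(λ,c), (λ,d), (μ,c), (μ,d)}
  {λ, μ} × {c, e} = {(λ,c), (λ,e), (μ,c), (μ,e)}
  {λ, μ} × {d, e} = {(λ,d), (λ,e), (μ,d), (μ,e)}
  {λ, μ} × {c, d, e} = {(λ,c), (λ,d), (λ,e), (μ,c), (μ,d), (μ,e)}
These 22 distinct sets form the basis B.
Close under arbitrary unions to get τ_{X×Y}; counting gives |τ_{X×Y}| = 64.


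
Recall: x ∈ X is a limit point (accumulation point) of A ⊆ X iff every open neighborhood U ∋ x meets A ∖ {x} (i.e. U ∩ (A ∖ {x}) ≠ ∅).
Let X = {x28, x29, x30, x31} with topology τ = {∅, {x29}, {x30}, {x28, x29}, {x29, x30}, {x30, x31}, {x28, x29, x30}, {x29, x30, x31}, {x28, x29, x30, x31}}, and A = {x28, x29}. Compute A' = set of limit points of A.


A' = {x28}

For each x ∈ X, list the open sets U ∈ τ with x ∈ U, then check whether U ∩ (A ∖ {x}) ≠ ∅ for every such U.
  x = x28: opens ∋ x are {x28, x29}, {x28, x29, x30}, {x28, x29, x30, x31}; each meets A ∖ {x28}, so x IS a limit point.
  x = x29: open {x29} ∋ x has {x29} ∩ (A ∖ {x29}) = ∅, so x is NOT a limit point.
  x = x30: open {x30} ∋ x has {x30} ∩ (A ∖ {x30}) = ∅, so x is NOT a limit point.
  x = x31: open {x30, x31} ∋ x has {x30, x31} ∩ (A ∖ {x31}) = ∅, so x is NOT a limit point.
Collecting: A' = {x28}.


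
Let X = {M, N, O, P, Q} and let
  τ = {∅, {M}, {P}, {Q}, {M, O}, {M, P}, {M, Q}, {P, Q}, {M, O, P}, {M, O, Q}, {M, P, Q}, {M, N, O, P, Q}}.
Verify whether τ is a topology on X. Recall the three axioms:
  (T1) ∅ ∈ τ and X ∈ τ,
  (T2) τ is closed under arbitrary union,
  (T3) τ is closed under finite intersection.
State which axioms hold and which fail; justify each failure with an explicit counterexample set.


τ is NOT a topology on X.

Axiom (T1): ∅ ∈ τ? Yes; X ∈ τ? Yes.
Axiom (T2/T3): check pairwise unions and intersections of members of τ.
Counterexample for (T2): {P} ∪ {M, O, Q} = {M, O, P, Q} ∉ τ. Therefore τ is NOT a topology.


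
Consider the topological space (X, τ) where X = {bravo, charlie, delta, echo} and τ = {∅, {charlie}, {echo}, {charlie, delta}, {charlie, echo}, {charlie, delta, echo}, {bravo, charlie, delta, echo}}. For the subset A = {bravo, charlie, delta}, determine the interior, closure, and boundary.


int(A) = {charlie, delta}, cl(A) = {bravo, charlie, delta}, ∂A = {bravo}.

Closed sets in (X, τ) are complements of opens:
  closed(X, τ) = {∅, {bravo}, {bravo, delta}, {bravo, echo}, {bravo, charlie, delta}, {bravo, delta, echo}, {bravo, charlie, delta, echo}}.
int(A) = ⋃ {U ∈ τ : U ⊆ A}. Opens contained in A: ∅, {charlie}, {charlie, delta}.
Taking the union of these: int(A) = {charlie, delta}.
cl(A) = ⋂ {C closed : A ⊆ C}. Closed sets containing A: {bravo, charlie, delta}, {bravo, charlie, delta, echo}.
Intersecting these: cl(A) = {bravo, charlie, delta}.
∂A = cl(A) ∖ int(A) = {bravo, charlie, delta} ∖ {charlie, delta} = {bravo}.


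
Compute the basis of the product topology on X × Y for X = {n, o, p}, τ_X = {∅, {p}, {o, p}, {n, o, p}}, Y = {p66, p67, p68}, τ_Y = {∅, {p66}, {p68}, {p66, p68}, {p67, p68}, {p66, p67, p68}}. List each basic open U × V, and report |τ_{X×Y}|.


Basis B = {∅ × ∅, {p} × {p66}, {p} × {p68}, {o, p} × {p66}, {o, p} × {p68}, {p} × {p66, p68}, {p} × {p67, p68}, {n, o, p} × {p66}, {n, o, p} × {p68}, {p} × {p66, p67, p68}, {o, p} × {p66, p68}, {o, p} × {p67, p68}, {n, o, p} × {p66, p68}, {n, o, p} × {p67, p68}, {o, p} × {p66, p67, p68}, {n, o, p} × {p66, p67, p68}}; |τ_{X×Y}| = 40.

Enumerate products U × V with U ∈ τ_X, V ∈ τ_Y (deduplicated):
  ∅ × ∅ = {} (∅)
  {p} × {p66} = {(p,p66)}
  {p} × {p68} = {(p,p68)}
  {o, p} × {p66} = {(o,p66), (p,p66)}
  {o, p} × {p68} = {(o,p68), (p,p68)}
  {p} × {p66, p68} = {(p,p66), (p,p68)}
  {p} × {p67, p68} = {(p,p67), (p,p68)}
  {n, o, p} × {p66} = {(n,p66), (o,p66), (p,p66)}
  {n, o, p} × {p68} = {(n,p68), (o,p68), (p,p68)}
  {p} × {p66, p67, p68} = {(p,p66), (p,p67), (p,p68)}
  {o, p} × {p66, p68} = {(o,p66), (o,p68), (p,p66), (p,p68)}
  {o, p} × {p67, p68} = {(o,p67), (o,p68), (p,p67), (p,p68)}
  {n, o, p} × {p66, p68} = {(n,p66), (n,p68), (o,p66), (o,p68), (p,p66), (p,p68)}
  {n, o, p} × {p67, p68} = {(n,p67), (n,p68), (o,p67), (o,p68), (p,p67), (p,p68)}
  {o, p} × {p66, p67, p68} = {(o,p66), (o,p67), (o,p68), (p,p66), (p,p67), (p,p68)}
  {n, o, p} × {p66, p67, p68} = {(n,p66), (n,p67), (n,p68), (o,p66), (o,p67), (o,p68), (p,p66), (p,p67), (p,p68)}
These 16 distinct sets form the basis B.
Close under arbitrary unions to get τ_{X×Y}; counting gives |τ_{X×Y}| = 40.


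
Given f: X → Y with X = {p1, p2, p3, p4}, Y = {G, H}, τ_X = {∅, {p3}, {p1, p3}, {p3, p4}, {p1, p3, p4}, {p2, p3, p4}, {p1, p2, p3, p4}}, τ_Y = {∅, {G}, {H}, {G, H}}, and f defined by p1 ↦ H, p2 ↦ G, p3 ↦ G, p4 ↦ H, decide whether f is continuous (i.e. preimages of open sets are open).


f is NOT continuous.

Compute f^{-1}(U) for each U ∈ τ_Y:
  U = ∅: f^{-1}(U) = ∅ ∈ τ_X ✓.
  U = {G}: f^{-1}(U) = {p2, p3} ∉ τ_X ✗.
  U = {H}: f^{-1}(U) = {p1, p4} ∉ τ_X ✗.
  U = {G, H}: f^{-1}(U) = {p1, p2, p3, p4} ∈ τ_X ✓.
Found U = {G} with f^{-1}(U) = {p2, p3} not in τ_X. Therefore f is NOT continuous.


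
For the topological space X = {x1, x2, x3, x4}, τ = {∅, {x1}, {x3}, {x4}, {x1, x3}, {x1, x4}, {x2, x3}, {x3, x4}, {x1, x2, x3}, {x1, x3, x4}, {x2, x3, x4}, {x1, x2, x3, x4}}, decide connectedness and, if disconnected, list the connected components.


(X, τ) is disconnected; components = [{x1}, {x4}, {x2, x3}].

Find clopen sets (U ∈ τ with X ∖ U ∈ τ):
  U = ∅, X ∖ U = {x1, x2, x3, x4} — both open, so U is clopen.
  U = {x1}, X ∖ U = {x2, x3, x4} — both open, so U is clopen.
  U = {x4}, X ∖ U = {x1, x2, x3} — both open, so U is clopen.
  U = {x1, x4}, X ∖ U = {x2, x3} — both open, so U is clopen.
  U = {x2, x3}, X ∖ U = {x1, x4} — both open, so U is clopen.
  U = {x1, x2, x3}, X ∖ U = {x4} — both open, so U is clopen.
  U = {x2, x3, x4}, X ∖ U = {x1} — both open, so U is clopen.
  U = {x1, x2, x3, x4}, X ∖ U = ∅ — both open, so U is clopen.
Nontrivial clopen(s) exist: e.g. {x2, x3}. So (X, τ) is disconnected.
Compute connected components by grouping points that agree on all clopens:
  component: {x1}
  component: {x4}
  component: {x2, x3}


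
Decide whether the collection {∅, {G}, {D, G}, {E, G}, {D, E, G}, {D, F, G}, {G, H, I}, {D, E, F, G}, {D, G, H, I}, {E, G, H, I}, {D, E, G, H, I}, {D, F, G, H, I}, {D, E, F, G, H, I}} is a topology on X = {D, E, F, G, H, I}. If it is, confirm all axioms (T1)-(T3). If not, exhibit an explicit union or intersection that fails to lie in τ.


τ IS a topology on X.

Axiom (T1): ∅ ∈ τ? Yes; X ∈ τ? Yes.
Axiom (T2/T3): check pairwise unions and intersections of members of τ.
All pairwise intersections and unions checked — each lies in τ. Therefore τ satisfies (T1), (T2), (T3): it IS a topology on X.


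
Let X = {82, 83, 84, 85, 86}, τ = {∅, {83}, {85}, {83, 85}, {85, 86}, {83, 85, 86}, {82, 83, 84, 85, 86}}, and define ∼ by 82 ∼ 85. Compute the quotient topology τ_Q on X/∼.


X/∼ = {[82=85], [83], [84], [86]}; |τ_Q| = 3.

Equivalence classes: [82=85], [83], [84], [86].
Quotient map π: X → X/∼ sends 82 ↦ [82=85], 83 ↦ [83], 84 ↦ [84], 85 ↦ [82=85], 86 ↦ [86].
For each subset V ⊆ X/∼, compute π^{-1}(V) ⊆ X and check whether π^{-1}(V) ∈ τ. V is open in τ_Q iff π^{-1}(V) ∈ τ.
  V = {}: π^{-1}(V) = ∅ ∈ τ ✓.
  V = {[82=85]}: π^{-1}(V) = {82, 85} ∉ τ ✗.
  V = {[83]}: π^{-1}(V) = {83} ∈ τ ✓.
  V = {[82=85], [83]}: π^{-1}(V) = {82, 83, 85} ∉ τ ✗.
  V = {[84]}: π^{-1}(V) = {84} ∉ τ ✗.
  V = {[82=85], [84]}: π^{-1}(V) = {82, 84, 85} ∉ τ ✗.
  V = {[83], [84]}: π^{-1}(V) = {83, 84} ∉ τ ✗.
  V = {[82=85], [83], [84]}: π^{-1}(V) = {82, 83, 84, 85} ∉ τ ✗.
  V = {[86]}: π^{-1}(V) = {86} ∉ τ ✗.
  V = {[82=85], [86]}: π^{-1}(V) = {82, 85, 86} ∉ τ ✗.
  V = {[83], [86]}: π^{-1}(V) = {83, 86} ∉ τ ✗.
  V = {[82=85], [83], [86]}: π^{-1}(V) = {82, 83, 85, 86} ∉ τ ✗.
  V = {[84], [86]}: π^{-1}(V) = {84, 86} ∉ τ ✗.
  V = {[82=85], [84], [86]}: π^{-1}(V) = {82, 84, 85, 86} ∉ τ ✗.
  V = {[83], [84], [86]}: π^{-1}(V) = {83, 84, 86} ∉ τ ✗.
  V = {[82=85], [83], [84], [86]}: π^{-1}(V) = {82, 83, 84, 85, 86} ∈ τ ✓.
Open sets in the quotient: τ_Q = {{}, {[83]}, {[82=85], [83], [84], [86]}} (3 elements).


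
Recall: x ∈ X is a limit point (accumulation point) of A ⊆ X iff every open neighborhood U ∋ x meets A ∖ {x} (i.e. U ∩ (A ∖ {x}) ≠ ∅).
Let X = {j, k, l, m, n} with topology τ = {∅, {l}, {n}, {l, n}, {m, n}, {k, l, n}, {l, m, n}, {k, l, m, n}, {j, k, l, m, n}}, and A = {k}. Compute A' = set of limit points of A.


A' = {j}

For each x ∈ X, list the open sets U ∈ τ with x ∈ U, then check whether U ∩ (A ∖ {x}) ≠ ∅ for every such U.
  x = j: opens ∋ x are {j, k, l, m, n}; each meets A ∖ {j}, so x IS a limit point.
  x = k: open {k, l, n} ∋ x has {k, l, n} ∩ (A ∖ {k}) = ∅, so x is NOT a limit point.
  x = l: open {l} ∋ x has {l} ∩ (A ∖ {l}) = ∅, so x is NOT a limit point.
  x = m: open {m, n} ∋ x has {m, n} ∩ (A ∖ {m}) = ∅, so x is NOT a limit point.
  x = n: open {n} ∋ x has {n} ∩ (A ∖ {n}) = ∅, so x is NOT a limit point.
Collecting: A' = {j}.


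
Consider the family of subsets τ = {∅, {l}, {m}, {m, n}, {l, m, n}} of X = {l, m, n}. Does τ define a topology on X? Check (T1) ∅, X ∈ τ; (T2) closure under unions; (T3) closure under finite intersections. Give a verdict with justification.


τ is NOT a topology on X.

Axiom (T1): ∅ ∈ τ? Yes; X ∈ τ? Yes.
Axiom (T2/T3): check pairwise unions and intersections of members of τ.
Counterexample for (T2): {l} ∪ {m} = {l, m} ∉ τ. Therefore τ is NOT a topology.


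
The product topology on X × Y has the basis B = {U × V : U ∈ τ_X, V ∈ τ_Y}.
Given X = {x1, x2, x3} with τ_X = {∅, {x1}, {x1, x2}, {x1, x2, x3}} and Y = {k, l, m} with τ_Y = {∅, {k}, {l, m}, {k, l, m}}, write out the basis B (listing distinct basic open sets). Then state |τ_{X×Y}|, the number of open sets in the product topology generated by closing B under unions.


Basis B = {∅ × ∅, {x1} × {k}, {x1, x2} × {k}, {x1} × {l, m}, {x1} × {k, l, m}, {x1, x2, x3} × {k}, {x1, x2} × {l, m}, {x1, x2} × {k, l, m}, {x1, x2, x3} × {l, m}, {x1, x2, x3} × {k, l, m}}; |τ_{X×Y}| = 16.

Enumerate products U × V with U ∈ τ_X, V ∈ τ_Y (deduplicated):
  ∅ × ∅ = {} (∅)
  {x1} × {k} = {(x1,k)}
  {x1, x2} × {k} = {(x1,k), (x2,k)}
  {x1} × {l, m} = {(x1,l), (x1,m)}
  {x1} × {k, l, m} = {(x1,k), (x1,l), (x1,m)}
  {x1, x2, x3} × {k} = {(x1,k), (x2,k), (x3,k)}
  {x1, x2} × {l, m} = {(x1,l), (x1,m), (x2,l), (x2,m)}
  {x1, x2} × {k, l, m} = {(x1,k), (x1,l), (x1,m), (x2,k), (x2,l), (x2,m)}
  {x1, x2, x3} × {l, m} = {(x1,l), (x1,m), (x2,l), (x2,m), (x3,l), (x3,m)}
  {x1, x2, x3} × {k, l, m} = {(x1,k), (x1,l), (x1,m), (x2,k), (x2,l), (x2,m), (x3,k), (x3,l), (x3,m)}
These 10 distinct sets form the basis B.
Close under arbitrary unions to get τ_{X×Y}; counting gives |τ_{X×Y}| = 16.


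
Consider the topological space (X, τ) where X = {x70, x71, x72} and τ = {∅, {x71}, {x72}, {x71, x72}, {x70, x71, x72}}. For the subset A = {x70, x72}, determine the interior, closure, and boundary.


int(A) = {x72}, cl(A) = {x70, x72}, ∂A = {x70}.

Closed sets in (X, τ) are complements of opens:
  closed(X, τ) = {∅, {x70}, {x70, x71}, {x70, x72}, {x70, x71, x72}}.
int(A) = ⋃ {U ∈ τ : U ⊆ A}. Opens contained in A: ∅, {x72}.
Taking the union of these: int(A) = {x72}.
cl(A) = ⋂ {C closed : A ⊆ C}. Closed sets containing A: {x70, x72}, {x70, x71, x72}.
Intersecting these: cl(A) = {x70, x72}.
∂A = cl(A) ∖ int(A) = {x70, x72} ∖ {x72} = {x70}.


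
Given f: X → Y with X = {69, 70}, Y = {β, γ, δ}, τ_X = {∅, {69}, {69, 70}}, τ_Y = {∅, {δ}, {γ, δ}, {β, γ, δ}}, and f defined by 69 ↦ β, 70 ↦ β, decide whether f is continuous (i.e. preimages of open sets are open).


f IS continuous.

Compute f^{-1}(U) for each U ∈ τ_Y:
  U = ∅: f^{-1}(U) = ∅ ∈ τ_X ✓.
  U = {δ}: f^{-1}(U) = ∅ ∈ τ_X ✓.
  U = {γ, δ}: f^{-1}(U) = ∅ ∈ τ_X ✓.
  U = {β, γ, δ}: f^{-1}(U) = {69, 70} ∈ τ_X ✓.
Every preimage lies in τ_X, so f IS continuous.


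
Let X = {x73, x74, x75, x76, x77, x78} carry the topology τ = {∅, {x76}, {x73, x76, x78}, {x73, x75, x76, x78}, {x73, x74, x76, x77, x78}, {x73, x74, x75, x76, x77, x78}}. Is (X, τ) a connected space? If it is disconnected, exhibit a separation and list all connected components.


(X, τ) is connected.

Find clopen sets (U ∈ τ with X ∖ U ∈ τ):
  U = ∅, X ∖ U = {x73, x74, x75, x76, x77, x78} — both open, so U is clopen.
  U = {x73, x74, x75, x76, x77, x78}, X ∖ U = ∅ — both open, so U is clopen.
Only trivial clopens (∅ and X) exist, so (X, τ) is connected.
Compute connected components by grouping points that agree on all clopens:
  component: {x73, x74, x75, x76, x77, x78}


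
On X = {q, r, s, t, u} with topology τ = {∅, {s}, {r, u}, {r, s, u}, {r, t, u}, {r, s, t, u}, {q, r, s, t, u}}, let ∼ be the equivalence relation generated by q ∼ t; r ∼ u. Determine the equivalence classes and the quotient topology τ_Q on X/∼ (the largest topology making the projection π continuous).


X/∼ = {[q=t], [r=u], [s]}; |τ_Q| = 5.

Equivalence classes: [q=t], [r=u], [s].
Quotient map π: X → X/∼ sends q ↦ [q=t], r ↦ [r=u], s ↦ [s], t ↦ [q=t], u ↦ [r=u].
For each subset V ⊆ X/∼, compute π^{-1}(V) ⊆ X and check whether π^{-1}(V) ∈ τ. V is open in τ_Q iff π^{-1}(V) ∈ τ.
  V = {}: π^{-1}(V) = ∅ ∈ τ ✓.
  V = {[q=t]}: π^{-1}(V) = {q, t} ∉ τ ✗.
  V = {[r=u]}: π^{-1}(V) = {r, u} ∈ τ ✓.
  V = {[q=t], [r=u]}: π^{-1}(V) = {q, r, t, u} ∉ τ ✗.
  V = {[s]}: π^{-1}(V) = {s} ∈ τ ✓.
  V = {[q=t], [s]}: π^{-1}(V) = {q, s, t} ∉ τ ✗.
  V = {[r=u], [s]}: π^{-1}(V) = {r, s, u} ∈ τ ✓.
  V = {[q=t], [r=u], [s]}: π^{-1}(V) = {q, r, s, t, u} ∈ τ ✓.
Open sets in the quotient: τ_Q = {{}, {[r=u]}, {[s]}, {[r=u], [s]}, {[q=t], [r=u], [s]}} (5 elements).


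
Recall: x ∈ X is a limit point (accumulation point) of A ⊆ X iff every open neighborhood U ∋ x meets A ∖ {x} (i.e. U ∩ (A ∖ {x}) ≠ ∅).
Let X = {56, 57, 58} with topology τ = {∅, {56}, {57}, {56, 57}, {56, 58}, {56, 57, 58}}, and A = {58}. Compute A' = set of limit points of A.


A' = ∅

For each x ∈ X, list the open sets U ∈ τ with x ∈ U, then check whether U ∩ (A ∖ {x}) ≠ ∅ for every such U.
  x = 56: open {56} ∋ x has {56} ∩ (A ∖ {56}) = ∅, so x is NOT a limit point.
  x = 57: open {57} ∋ x has {57} ∩ (A ∖ {57}) = ∅, so x is NOT a limit point.
  x = 58: open {56, 58} ∋ x has {56, 58} ∩ (A ∖ {58}) = ∅, so x is NOT a limit point.
Collecting: A' = ∅.


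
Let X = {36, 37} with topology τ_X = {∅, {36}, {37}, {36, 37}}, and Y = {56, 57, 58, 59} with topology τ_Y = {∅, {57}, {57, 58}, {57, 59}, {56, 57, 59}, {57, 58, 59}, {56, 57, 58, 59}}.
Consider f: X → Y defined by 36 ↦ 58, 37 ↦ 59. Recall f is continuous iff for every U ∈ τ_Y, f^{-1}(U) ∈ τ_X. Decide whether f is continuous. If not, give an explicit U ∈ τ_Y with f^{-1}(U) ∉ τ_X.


f IS continuous.

Compute f^{-1}(U) for each U ∈ τ_Y:
  U = ∅: f^{-1}(U) = ∅ ∈ τ_X ✓.
  U = {57}: f^{-1}(U) = ∅ ∈ τ_X ✓.
  U = {57, 58}: f^{-1}(U) = {36} ∈ τ_X ✓.
  U = {57, 59}: f^{-1}(U) = {37} ∈ τ_X ✓.
  U = {56, 57, 59}: f^{-1}(U) = {37} ∈ τ_X ✓.
  U = {57, 58, 59}: f^{-1}(U) = {36, 37} ∈ τ_X ✓.
  U = {56, 57, 58, 59}: f^{-1}(U) = {36, 37} ∈ τ_X ✓.
Every preimage lies in τ_X, so f IS continuous.


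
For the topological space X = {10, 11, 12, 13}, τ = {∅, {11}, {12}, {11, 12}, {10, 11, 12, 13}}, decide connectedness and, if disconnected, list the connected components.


(X, τ) is connected.

Find clopen sets (U ∈ τ with X ∖ U ∈ τ):
  U = ∅, X ∖ U = {10, 11, 12, 13} — both open, so U is clopen.
  U = {10, 11, 12, 13}, X ∖ U = ∅ — both open, so U is clopen.
Only trivial clopens (∅ and X) exist, so (X, τ) is connected.
Compute connected components by grouping points that agree on all clopens:
  component: {10, 11, 12, 13}


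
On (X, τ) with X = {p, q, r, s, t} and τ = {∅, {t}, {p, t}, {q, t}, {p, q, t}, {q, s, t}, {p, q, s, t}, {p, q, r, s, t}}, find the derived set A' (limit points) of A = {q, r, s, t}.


A' = {p, q, r, s}

For each x ∈ X, list the open sets U ∈ τ with x ∈ U, then check whether U ∩ (A ∖ {x}) ≠ ∅ for every such U.
  x = p: opens ∋ x are {p, t}, {p, q, t}, {p, q, s, t}, {p, q, r, s, t}; each meets A ∖ {p}, so x IS a limit point.
  x = q: opens ∋ x are {q, t}, {p, q, t}, {q, s, t}, {p, q, s, t}, {p, q, r, s, t}; each meets A ∖ {q}, so x IS a limit point.
  x = r: opens ∋ x are {p, q, r, s, t}; each meets A ∖ {r}, so x IS a limit point.
  x = s: opens ∋ x are {q, s, t}, {p, q, s, t}, {p, q, r, s, t}; each meets A ∖ {s}, so x IS a limit point.
  x = t: open {t} ∋ x has {t} ∩ (A ∖ {t}) = ∅, so x is NOT a limit point.
Collecting: A' = {p, q, r, s}.


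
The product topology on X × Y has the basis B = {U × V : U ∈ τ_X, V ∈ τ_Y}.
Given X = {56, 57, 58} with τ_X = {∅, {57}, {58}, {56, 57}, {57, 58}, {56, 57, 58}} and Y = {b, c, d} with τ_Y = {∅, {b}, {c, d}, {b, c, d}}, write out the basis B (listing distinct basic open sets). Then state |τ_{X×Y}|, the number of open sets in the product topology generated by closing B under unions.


Basis B = {∅ × ∅, {57} × {b}, {58} × {b}, {56, 57} × {b}, {57, 58} × {b}, {57} × {c, d}, {58} × {c, d}, {56, 57, 58} × {b}, {57} × {b, c, d}, {58} × {b, c, d}, {56, 57} × {c, d}, {57, 58} × {c, d}, {56, 57} × {b, c, d}, {56, 57, 58} × {c, d}, {57, 58} × {b, c, d}, {56, 57, 58} × {b, c, d}}; |τ_{X×Y}| = 36.

Enumerate products U × V with U ∈ τ_X, V ∈ τ_Y (deduplicated):
  ∅ × ∅ = {} (∅)
  {57} × {b} = {(57,b)}
  {58} × {b} = {(58,b)}
  {56, 57} × {b} = {(56,b), (57,b)}
  {57, 58} × {b} = {(57,b), (58,b)}
  {57} × {c, d} = {(57,c), (57,d)}
  {58} × {c, d} = {(58,c), (58,d)}
  {56, 57, 58} × {b} = {(56,b), (57,b), (58,b)}
  {57} × {b, c, d} = {(57,b), (57,c), (57,d)}
  {58} × {b, c, d} = {(58,b), (58,c), (58,d)}
  {56, 57} × {c, d} = {(56,c), (56,d), (57,c), (57,d)}
  {57, 58} × {c, d} = {(57,c), (57,d), (58,c), (58,d)}
  {56, 57} × {b, c, d} = {(56,b), (56,c), (56,d), (57,b), (57,c), (57,d)}
  {56, 57, 58} × {c, d} = {(56,c), (56,d), (57,c), (57,d), (58,c), (58,d)}
  {57, 58} × {b, c, d} = {(57,b), (57,c), (57,d), (58,b), (58,c), (58,d)}
  {56, 57, 58} × {b, c, d} = {(56,b), (56,c), (56,d), (57,b), (57,c), (57,d), (58,b), (58,c), (58,d)}
These 16 distinct sets form the basis B.
Close under arbitrary unions to get τ_{X×Y}; counting gives |τ_{X×Y}| = 36.


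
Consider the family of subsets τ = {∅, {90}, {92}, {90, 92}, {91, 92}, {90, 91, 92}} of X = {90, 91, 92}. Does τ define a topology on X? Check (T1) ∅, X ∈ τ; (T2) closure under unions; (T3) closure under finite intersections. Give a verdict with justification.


τ IS a topology on X.

Axiom (T1): ∅ ∈ τ? Yes; X ∈ τ? Yes.
Axiom (T2/T3): check pairwise unions and intersections of members of τ.
All pairwise intersections and unions checked — each lies in τ. Therefore τ satisfies (T1), (T2), (T3): it IS a topology on X.


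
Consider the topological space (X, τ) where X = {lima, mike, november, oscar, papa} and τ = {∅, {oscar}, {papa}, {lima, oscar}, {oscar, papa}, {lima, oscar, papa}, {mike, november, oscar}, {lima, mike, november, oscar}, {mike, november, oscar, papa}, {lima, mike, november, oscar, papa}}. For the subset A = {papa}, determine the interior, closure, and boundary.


int(A) = {papa}, cl(A) = {papa}, ∂A = ∅.

Closed sets in (X, τ) are complements of opens:
  closed(X, τ) = {∅, {lima}, {papa}, {lima, papa}, {mike, november}, {lima, mike, november}, {mike, november, papa}, {lima, mike, november, oscar}, {lima, mike, november, papa}, {lima, mike, november, oscar, papa}}.
int(A) = ⋃ {U ∈ τ : U ⊆ A}. Opens contained in A: ∅, {papa}.
Taking the union of these: int(A) = {papa}.
cl(A) = ⋂ {C closed : A ⊆ C}. Closed sets containing A: {papa}, {lima, papa}, {mike, november, papa}, {lima, mike, november, papa}, {lima, mike, november, oscar, papa}.
Intersecting these: cl(A) = {papa}.
∂A = cl(A) ∖ int(A) = {papa} ∖ {papa} = ∅.


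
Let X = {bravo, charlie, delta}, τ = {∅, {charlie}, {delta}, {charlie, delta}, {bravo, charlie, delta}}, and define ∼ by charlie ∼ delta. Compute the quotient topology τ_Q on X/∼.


X/∼ = {[bravo], [charlie=delta]}; |τ_Q| = 3.

Equivalence classes: [bravo], [charlie=delta].
Quotient map π: X → X/∼ sends bravo ↦ [bravo], charlie ↦ [charlie=delta], delta ↦ [charlie=delta].
For each subset V ⊆ X/∼, compute π^{-1}(V) ⊆ X and check whether π^{-1}(V) ∈ τ. V is open in τ_Q iff π^{-1}(V) ∈ τ.
  V = {}: π^{-1}(V) = ∅ ∈ τ ✓.
  V = {[bravo]}: π^{-1}(V) = {bravo} ∉ τ ✗.
  V = {[charlie=delta]}: π^{-1}(V) = {charlie, delta} ∈ τ ✓.
  V = {[bravo], [charlie=delta]}: π^{-1}(V) = {bravo, charlie, delta} ∈ τ ✓.
Open sets in the quotient: τ_Q = {{}, {[charlie=delta]}, {[bravo], [charlie=delta]}} (3 elements).


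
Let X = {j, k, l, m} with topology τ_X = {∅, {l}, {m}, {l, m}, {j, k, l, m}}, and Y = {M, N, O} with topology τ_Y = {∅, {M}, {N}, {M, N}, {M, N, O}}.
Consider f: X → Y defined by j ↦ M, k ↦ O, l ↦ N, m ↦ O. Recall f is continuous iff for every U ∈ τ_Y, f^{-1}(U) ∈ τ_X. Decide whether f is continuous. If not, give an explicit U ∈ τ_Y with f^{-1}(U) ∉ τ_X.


f is NOT continuous.

Compute f^{-1}(U) for each U ∈ τ_Y:
  U = ∅: f^{-1}(U) = ∅ ∈ τ_X ✓.
  U = {M}: f^{-1}(U) = {j} ∉ τ_X ✗.
  U = {N}: f^{-1}(U) = {l} ∈ τ_X ✓.
  U = {M, N}: f^{-1}(U) = {j, l} ∉ τ_X ✗.
  U = {M, N, O}: f^{-1}(U) = {j, k, l, m} ∈ τ_X ✓.
Found U = {M} with f^{-1}(U) = {j} not in τ_X. Therefore f is NOT continuous.


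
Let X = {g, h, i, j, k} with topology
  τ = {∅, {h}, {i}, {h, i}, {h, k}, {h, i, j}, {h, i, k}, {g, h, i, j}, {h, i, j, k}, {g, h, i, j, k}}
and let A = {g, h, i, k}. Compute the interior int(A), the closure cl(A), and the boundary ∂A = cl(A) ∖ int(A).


int(A) = {h, i, k}, cl(A) = {g, h, i, j, k}, ∂A = {g, j}.

Closed sets in (X, τ) are complements of opens:
  closed(X, τ) = {∅, {g}, {k}, {g, j}, {g, k}, {g, i, j}, {g, j, k}, {g, h, j, k}, {g, i, j, k}, {g, h, i, j, k}}.
int(A) = ⋃ {U ∈ τ : U ⊆ A}. Opens contained in A: ∅, {h}, {i}, {h, i}, {h, k}, {h, i, k}.
Taking the union of these: int(A) = {h, i, k}.
cl(A) = ⋂ {C closed : A ⊆ C}. Closed sets containing A: {g, h, i, j, k}.
Intersecting these: cl(A) = {g, h, i, j, k}.
∂A = cl(A) ∖ int(A) = {g, h, i, j, k} ∖ {h, i, k} = {g, j}.


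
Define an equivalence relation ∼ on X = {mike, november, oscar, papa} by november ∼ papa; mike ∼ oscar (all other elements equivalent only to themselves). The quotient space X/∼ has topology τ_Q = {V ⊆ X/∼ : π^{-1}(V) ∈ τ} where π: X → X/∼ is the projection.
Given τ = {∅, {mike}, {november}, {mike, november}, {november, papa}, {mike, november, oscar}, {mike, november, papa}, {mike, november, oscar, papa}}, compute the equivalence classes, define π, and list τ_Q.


X/∼ = {[mike=oscar], [november=papa]}; |τ_Q| = 3.

Equivalence classes: [mike=oscar], [november=papa].
Quotient map π: X → X/∼ sends mike ↦ [mike=oscar], november ↦ [november=papa], oscar ↦ [mike=oscar], papa ↦ [november=papa].
For each subset V ⊆ X/∼, compute π^{-1}(V) ⊆ X and check whether π^{-1}(V) ∈ τ. V is open in τ_Q iff π^{-1}(V) ∈ τ.
  V = {}: π^{-1}(V) = ∅ ∈ τ ✓.
  V = {[mike=oscar]}: π^{-1}(V) = {mike, oscar} ∉ τ ✗.
  V = {[november=papa]}: π^{-1}(V) = {november, papa} ∈ τ ✓.
  V = {[mike=oscar], [november=papa]}: π^{-1}(V) = {mike, november, oscar, papa} ∈ τ ✓.
Open sets in the quotient: τ_Q = {{}, {[november=papa]}, {[mike=oscar], [november=papa]}} (3 elements).


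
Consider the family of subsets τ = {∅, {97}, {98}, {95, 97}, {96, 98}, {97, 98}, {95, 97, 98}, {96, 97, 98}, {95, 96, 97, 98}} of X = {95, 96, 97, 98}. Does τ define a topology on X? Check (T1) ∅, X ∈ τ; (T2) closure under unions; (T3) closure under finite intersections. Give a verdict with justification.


τ IS a topology on X.

Axiom (T1): ∅ ∈ τ? Yes; X ∈ τ? Yes.
Axiom (T2/T3): check pairwise unions and intersections of members of τ.
All pairwise intersections and unions checked — each lies in τ. Therefore τ satisfies (T1), (T2), (T3): it IS a topology on X.


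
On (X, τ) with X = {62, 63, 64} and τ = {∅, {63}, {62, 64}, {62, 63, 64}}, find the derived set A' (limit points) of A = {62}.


A' = {64}

For each x ∈ X, list the open sets U ∈ τ with x ∈ U, then check whether U ∩ (A ∖ {x}) ≠ ∅ for every such U.
  x = 62: open {62, 64} ∋ x has {62, 64} ∩ (A ∖ {62}) = ∅, so x is NOT a limit point.
  x = 63: open {63} ∋ x has {63} ∩ (A ∖ {63}) = ∅, so x is NOT a limit point.
  x = 64: opens ∋ x are {62, 64}, {62, 63, 64}; each meets A ∖ {64}, so x IS a limit point.
Collecting: A' = {64}.


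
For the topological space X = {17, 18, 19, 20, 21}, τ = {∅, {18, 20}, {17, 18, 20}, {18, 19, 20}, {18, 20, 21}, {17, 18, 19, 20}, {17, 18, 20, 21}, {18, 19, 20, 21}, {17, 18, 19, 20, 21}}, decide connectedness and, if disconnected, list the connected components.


(X, τ) is connected.

Find clopen sets (U ∈ τ with X ∖ U ∈ τ):
  U = ∅, X ∖ U = {17, 18, 19, 20, 21} — both open, so U is clopen.
  U = {17, 18, 19, 20, 21}, X ∖ U = ∅ — both open, so U is clopen.
Only trivial clopens (∅ and X) exist, so (X, τ) is connected.
Compute connected components by grouping points that agree on all clopens:
  component: {17, 18, 19, 20, 21}


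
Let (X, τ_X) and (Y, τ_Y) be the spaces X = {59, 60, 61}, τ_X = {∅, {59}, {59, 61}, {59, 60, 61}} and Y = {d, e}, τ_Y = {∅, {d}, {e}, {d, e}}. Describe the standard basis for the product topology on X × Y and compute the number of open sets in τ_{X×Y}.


Basis B = {∅ × ∅, {59} × {d}, {59} × {e}, {59} × {d, e}, {59, 61} × {d}, {59, 61} × {e}, {59, 60, 61} × {d}, {59, 60, 61} × {e}, {59, 61} × {d, e}, {59, 60, 61} × {d, e}}; |τ_{X×Y}| = 16.

Enumerate products U × V with U ∈ τ_X, V ∈ τ_Y (deduplicated):
  ∅ × ∅ = {} (∅)
  {59} × {d} = {(59,d)}
  {59} × {e} = {(59,e)}
  {59} × {d, e} = {(59,d), (59,e)}
  {59, 61} × {d} = {(59,d), (61,d)}
  {59, 61} × {e} = {(59,e), (61,e)}
  {59, 60, 61} × {d} = {(59,d), (60,d), (61,d)}
  {59, 60, 61} × {e} = {(59,e), (60,e), (61,e)}
  {59, 61} × {d, e} = {(59,d), (59,e), (61,d), (61,e)}
  {59, 60, 61} × {d, e} = {(59,d), (59,e), (60,d), (60,e), (61,d), (61,e)}
These 10 distinct sets form the basis B.
Close under arbitrary unions to get τ_{X×Y}; counting gives |τ_{X×Y}| = 16.


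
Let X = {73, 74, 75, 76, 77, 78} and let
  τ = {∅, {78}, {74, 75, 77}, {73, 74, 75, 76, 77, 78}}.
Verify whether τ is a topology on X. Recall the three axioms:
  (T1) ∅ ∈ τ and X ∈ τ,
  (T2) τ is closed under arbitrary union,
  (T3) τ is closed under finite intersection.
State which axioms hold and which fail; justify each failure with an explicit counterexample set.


τ is NOT a topology on X.

Axiom (T1): ∅ ∈ τ? Yes; X ∈ τ? Yes.
Axiom (T2/T3): check pairwise unions and intersections of members of τ.
Counterexample for (T2): {78} ∪ {74, 75, 77} = {74, 75, 77, 78} ∉ τ. Therefore τ is NOT a topology.


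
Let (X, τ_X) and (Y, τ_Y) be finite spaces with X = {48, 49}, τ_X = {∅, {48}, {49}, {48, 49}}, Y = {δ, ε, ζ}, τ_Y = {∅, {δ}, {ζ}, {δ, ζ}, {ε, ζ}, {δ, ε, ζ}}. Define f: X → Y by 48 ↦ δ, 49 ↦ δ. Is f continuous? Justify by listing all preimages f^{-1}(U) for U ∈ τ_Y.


f IS continuous.

Compute f^{-1}(U) for each U ∈ τ_Y:
  U = ∅: f^{-1}(U) = ∅ ∈ τ_X ✓.
  U = {δ}: f^{-1}(U) = {48, 49} ∈ τ_X ✓.
  U = {ζ}: f^{-1}(U) = ∅ ∈ τ_X ✓.
  U = {δ, ζ}: f^{-1}(U) = {48, 49} ∈ τ_X ✓.
  U = {ε, ζ}: f^{-1}(U) = ∅ ∈ τ_X ✓.
  U = {δ, ε, ζ}: f^{-1}(U) = {48, 49} ∈ τ_X ✓.
Every preimage lies in τ_X, so f IS continuous.


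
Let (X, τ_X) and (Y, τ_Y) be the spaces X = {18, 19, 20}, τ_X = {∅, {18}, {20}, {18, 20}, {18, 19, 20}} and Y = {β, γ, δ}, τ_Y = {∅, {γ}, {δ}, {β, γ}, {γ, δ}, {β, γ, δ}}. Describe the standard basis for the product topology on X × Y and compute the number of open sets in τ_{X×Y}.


Basis B = {∅ × ∅, {18} × {γ}, {18} × {δ}, {20} × {γ}, {20} × {δ}, {18} × {β, γ}, {18} × {γ, δ}, {18, 20} × {γ}, {18, 20} × {δ}, {20} × {β, γ}, {20} × {γ, δ}, {18} × {β, γ, δ}, {18, 19, 20} × {γ}, {18, 19, 20} × {δ}, {20} × {β, γ, δ}, {18, 20} × {β, γ}, {18, 20} × {γ, δ}, {18, 20} × {β, γ, δ}, {18, 19, 20} × {β, γ}, {18, 19, 20} × {γ, δ}, {18, 19, 20} × {β, γ, δ}}; |τ_{X×Y}| = 70.

Enumerate products U × V with U ∈ τ_X, V ∈ τ_Y (deduplicated):
  ∅ × ∅ = {} (∅)
  {18} × {γ} = {(18,γ)}
  {18} × {δ} = {(18,δ)}
  {20} × {γ} = {(20,γ)}
  {20} × {δ} = {(20,δ)}
  {18} × {β, γ} = {(18,β), (18,γ)}
  {18} × {γ, δ} = {(18,γ), (18,δ)}
  {18, 20} × {γ} = {(18,γ), (20,γ)}
  {18, 20} × {δ} = {(18,δ), (20,δ)}
  {20} × {β, γ} = {(20,β), (20,γ)}
  {20} × {γ, δ} = {(20,γ), (20,δ)}
  {18} × {β, γ, δ} = {(18,β), (18,γ), (18,δ)}
  {18, 19, 20} × {γ} = {(18,γ), (19,γ), (20,γ)}
  {18, 19, 20} × {δ} = {(18,δ), (19,δ), (20,δ)}
  {20} × {β, γ, δ} = {(20,β), (20,γ), (20,δ)}
  {18, 20} × {β, γ} = {(18,β), (18,γ), (20,β), (20,γ)}
  {18, 20} × {γ, δ} = {(18,γ), (18,δ), (20,γ), (20,δ)}
  {18, 20} × {β, γ, δ} = {(18,β), (18,γ), (18,δ), (20,β), (20,γ), (20,δ)}
  {18, 19, 20} × {β, γ} = {(18,β), (18,γ), (19,β), (19,γ), (20,β), (20,γ)}
  {18, 19, 20} × {γ, δ} = {(18,γ), (18,δ), (19,γ), (19,δ), (20,γ), (20,δ)}
  {18, 19, 20} × {β, γ, δ} = {(18,β), (18,γ), (18,δ), (19,β), (19,γ), (19,δ), (20,β), (20,γ), (20,δ)}
These 21 distinct sets form the basis B.
Close under arbitrary unions to get τ_{X×Y}; counting gives |τ_{X×Y}| = 70.


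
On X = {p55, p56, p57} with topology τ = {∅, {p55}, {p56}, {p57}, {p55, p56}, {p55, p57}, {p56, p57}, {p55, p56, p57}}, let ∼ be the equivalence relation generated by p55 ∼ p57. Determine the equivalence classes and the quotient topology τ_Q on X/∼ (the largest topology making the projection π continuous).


X/∼ = {[p55=p57], [p56]}; |τ_Q| = 4.

Equivalence classes: [p55=p57], [p56].
Quotient map π: X → X/∼ sends p55 ↦ [p55=p57], p56 ↦ [p56], p57 ↦ [p55=p57].
For each subset V ⊆ X/∼, compute π^{-1}(V) ⊆ X and check whether π^{-1}(V) ∈ τ. V is open in τ_Q iff π^{-1}(V) ∈ τ.
  V = {}: π^{-1}(V) = ∅ ∈ τ ✓.
  V = {[p55=p57]}: π^{-1}(V) = {p55, p57} ∈ τ ✓.
  V = {[p56]}: π^{-1}(V) = {p56} ∈ τ ✓.
  V = {[p55=p57], [p56]}: π^{-1}(V) = {p55, p56, p57} ∈ τ ✓.
Open sets in the quotient: τ_Q = {{}, {[p55=p57]}, {[p56]}, {[p55=p57], [p56]}} (4 elements).


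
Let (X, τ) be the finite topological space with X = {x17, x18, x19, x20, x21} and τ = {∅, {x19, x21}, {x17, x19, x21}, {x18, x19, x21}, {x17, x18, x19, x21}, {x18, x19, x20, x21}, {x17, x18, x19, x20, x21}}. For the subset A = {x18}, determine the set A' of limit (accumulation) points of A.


A' = {x20}

For each x ∈ X, list the open sets U ∈ τ with x ∈ U, then check whether U ∩ (A ∖ {x}) ≠ ∅ for every such U.
  x = x17: open {x17, x19, x21} ∋ x has {x17, x19, x21} ∩ (A ∖ {x17}) = ∅, so x is NOT a limit point.
  x = x18: open {x18, x19, x21} ∋ x has {x18, x19, x21} ∩ (A ∖ {x18}) = ∅, so x is NOT a limit point.
  x = x19: open {x19, x21} ∋ x has {x19, x21} ∩ (A ∖ {x19}) = ∅, so x is NOT a limit point.
  x = x20: opens ∋ x are {x18, x19, x20, x21}, {x17, x18, x19, x20, x21}; each meets A ∖ {x20}, so x IS a limit point.
  x = x21: open {x19, x21} ∋ x has {x19, x21} ∩ (A ∖ {x21}) = ∅, so x is NOT a limit point.
Collecting: A' = {x20}.


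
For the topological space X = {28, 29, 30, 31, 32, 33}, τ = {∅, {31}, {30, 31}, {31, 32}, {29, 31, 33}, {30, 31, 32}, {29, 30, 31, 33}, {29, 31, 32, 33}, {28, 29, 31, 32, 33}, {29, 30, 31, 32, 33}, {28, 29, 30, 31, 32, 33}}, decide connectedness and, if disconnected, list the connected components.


(X, τ) is connected.

Find clopen sets (U ∈ τ with X ∖ U ∈ τ):
  U = ∅, X ∖ U = {28, 29, 30, 31, 32, 33} — both open, so U is clopen.
  U = {28, 29, 30, 31, 32, 33}, X ∖ U = ∅ — both open, so U is clopen.
Only trivial clopens (∅ and X) exist, so (X, τ) is connected.
Compute connected components by grouping points that agree on all clopens:
  component: {28, 29, 30, 31, 32, 33}


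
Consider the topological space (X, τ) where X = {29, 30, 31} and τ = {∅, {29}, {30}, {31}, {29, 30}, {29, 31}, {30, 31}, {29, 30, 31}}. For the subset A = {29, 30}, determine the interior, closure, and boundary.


int(A) = {29, 30}, cl(A) = {29, 30}, ∂A = ∅.

Closed sets in (X, τ) are complements of opens:
  closed(X, τ) = {∅, {29}, {30}, {31}, {29, 30}, {29, 31}, {30, 31}, {29, 30, 31}}.
int(A) = ⋃ {U ∈ τ : U ⊆ A}. Opens contained in A: ∅, {29}, {30}, {29, 30}.
Taking the union of these: int(A) = {29, 30}.
cl(A) = ⋂ {C closed : A ⊆ C}. Closed sets containing A: {29, 30}, {29, 30, 31}.
Intersecting these: cl(A) = {29, 30}.
∂A = cl(A) ∖ int(A) = {29, 30} ∖ {29, 30} = ∅.


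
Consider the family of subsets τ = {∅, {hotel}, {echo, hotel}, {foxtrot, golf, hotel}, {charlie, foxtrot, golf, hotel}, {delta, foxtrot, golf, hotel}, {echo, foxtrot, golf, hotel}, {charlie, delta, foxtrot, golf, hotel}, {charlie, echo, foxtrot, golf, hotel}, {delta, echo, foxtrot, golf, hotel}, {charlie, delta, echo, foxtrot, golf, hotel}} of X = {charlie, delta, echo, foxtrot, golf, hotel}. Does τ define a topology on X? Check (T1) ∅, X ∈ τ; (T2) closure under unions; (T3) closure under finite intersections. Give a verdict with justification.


τ IS a topology on X.

Axiom (T1): ∅ ∈ τ? Yes; X ∈ τ? Yes.
Axiom (T2/T3): check pairwise unions and intersections of members of τ.
All pairwise intersections and unions checked — each lies in τ. Therefore τ satisfies (T1), (T2), (T3): it IS a topology on X.


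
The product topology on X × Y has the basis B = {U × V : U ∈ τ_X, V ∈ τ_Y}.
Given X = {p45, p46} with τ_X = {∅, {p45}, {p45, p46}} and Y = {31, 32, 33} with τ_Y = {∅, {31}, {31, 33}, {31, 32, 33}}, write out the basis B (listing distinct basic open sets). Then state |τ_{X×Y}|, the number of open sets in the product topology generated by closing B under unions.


Basis B = {∅ × ∅, {p45} × {31}, {p45} × {31, 33}, {p45, p46} × {31}, {p45} × {31, 32, 33}, {p45, p46} × {31, 33}, {p45, p46} × {31, 32, 33}}; |τ_{X×Y}| = 10.

Enumerate products U × V with U ∈ τ_X, V ∈ τ_Y (deduplicated):
  ∅ × ∅ = {} (∅)
  {p45} × {31} = {(p45,31)}
  {p45} × {31, 33} = {(p45,31), (p45,33)}
  {p45, p46} × {31} = {(p45,31), (p46,31)}
  {p45} × {31, 32, 33} = {(p45,31), (p45,32), (p45,33)}
  {p45, p46} × {31, 33} = {(p45,31), (p45,33), (p46,31), (p46,33)}
  {p45, p46} × {31, 32, 33} = {(p45,31), (p45,32), (p45,33), (p46,31), (p46,32), (p46,33)}
These 7 distinct sets form the basis B.
Close under arbitrary unions to get τ_{X×Y}; counting gives |τ_{X×Y}| = 10.


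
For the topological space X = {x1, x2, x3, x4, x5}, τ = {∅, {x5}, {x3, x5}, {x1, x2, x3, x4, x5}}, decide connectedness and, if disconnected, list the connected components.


(X, τ) is connected.

Find clopen sets (U ∈ τ with X ∖ U ∈ τ):
  U = ∅, X ∖ U = {x1, x2, x3, x4, x5} — both open, so U is clopen.
  U = {x1, x2, x3, x4, x5}, X ∖ U = ∅ — both open, so U is clopen.
Only trivial clopens (∅ and X) exist, so (X, τ) is connected.
Compute connected components by grouping points that agree on all clopens:
  component: {x1, x2, x3, x4, x5}


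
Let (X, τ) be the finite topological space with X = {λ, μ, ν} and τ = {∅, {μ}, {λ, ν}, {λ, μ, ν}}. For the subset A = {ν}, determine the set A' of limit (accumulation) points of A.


A' = {λ}

For each x ∈ X, list the open sets U ∈ τ with x ∈ U, then check whether U ∩ (A ∖ {x}) ≠ ∅ for every such U.
  x = λ: opens ∋ x are {λ, ν}, {λ, μ, ν}; each meets A ∖ {λ}, so x IS a limit point.
  x = μ: open {μ} ∋ x has {μ} ∩ (A ∖ {μ}) = ∅, so x is NOT a limit point.
  x = ν: open {λ, ν} ∋ x has {λ, ν} ∩ (A ∖ {ν}) = ∅, so x is NOT a limit point.
Collecting: A' = {λ}.


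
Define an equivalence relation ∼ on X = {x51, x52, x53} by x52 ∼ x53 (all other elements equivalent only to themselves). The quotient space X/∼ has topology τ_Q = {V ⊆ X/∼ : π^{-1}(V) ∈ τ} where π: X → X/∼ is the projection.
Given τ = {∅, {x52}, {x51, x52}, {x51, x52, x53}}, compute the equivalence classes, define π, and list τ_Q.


X/∼ = {[x51], [x52=x53]}; |τ_Q| = 2.

Equivalence classes: [x51], [x52=x53].
Quotient map π: X → X/∼ sends x51 ↦ [x51], x52 ↦ [x52=x53], x53 ↦ [x52=x53].
For each subset V ⊆ X/∼, compute π^{-1}(V) ⊆ X and check whether π^{-1}(V) ∈ τ. V is open in τ_Q iff π^{-1}(V) ∈ τ.
  V = {}: π^{-1}(V) = ∅ ∈ τ ✓.
  V = {[x51]}: π^{-1}(V) = {x51} ∉ τ ✗.
  V = {[x52=x53]}: π^{-1}(V) = {x52, x53} ∉ τ ✗.
  V = {[x51], [x52=x53]}: π^{-1}(V) = {x51, x52, x53} ∈ τ ✓.
Open sets in the quotient: τ_Q = {{}, {[x51], [x52=x53]}} (2 elements).
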